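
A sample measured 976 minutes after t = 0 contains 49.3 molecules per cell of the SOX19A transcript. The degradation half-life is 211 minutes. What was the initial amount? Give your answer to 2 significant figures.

1200 molecules per cell

Number of half-lives elapsed: n = 976/211 ≈ 4.6256.
A₀ = A × 2^n = 49.3 × 2^4.6256 = 49.3 × 24.686 ≈ 1217 molecules per cell.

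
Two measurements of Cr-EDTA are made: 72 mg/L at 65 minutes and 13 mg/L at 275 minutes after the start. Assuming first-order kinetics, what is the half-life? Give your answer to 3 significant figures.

Over Δt = 275 − 65 = 210 minutes, the level fell by a factor of 72/13 ≈ 5.5385.
n = log₂(5.5385) ≈ 2.4695 half-lives, so t½ = 210/2.4695 ≈ 85.038 minutes.

85.0 minutes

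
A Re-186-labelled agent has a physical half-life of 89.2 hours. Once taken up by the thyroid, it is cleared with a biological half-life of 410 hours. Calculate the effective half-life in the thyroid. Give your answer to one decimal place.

73.3 hours

1/t_eff = 1/t_phys + 1/t_biol = 1/89.2 + 1/410 = 0.01365 per hour.
t_eff = 89.2 × 410 / (89.2 + 410) ≈ 73.261 hours.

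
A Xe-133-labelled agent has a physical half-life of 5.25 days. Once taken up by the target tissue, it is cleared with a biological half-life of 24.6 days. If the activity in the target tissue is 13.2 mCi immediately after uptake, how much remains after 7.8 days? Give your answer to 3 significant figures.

3.78 mCi

1/t_eff = 1/t_phys + 1/t_biol = 1/5.25 + 1/24.6 = 0.23113 per day.
t_eff = 5.25 × 24.6 / (5.25 + 24.6) ≈ 4.3266 days.
Remaining = 13.2 × (1/2)^(7.8/4.3266) = 13.2 × (1/2)^1.8028 ≈ 3.7834 mCi.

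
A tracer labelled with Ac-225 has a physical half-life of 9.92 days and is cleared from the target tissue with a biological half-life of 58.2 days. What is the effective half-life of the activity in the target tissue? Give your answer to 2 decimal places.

1/t_eff = 1/t_phys + 1/t_biol = 1/9.92 + 1/58.2 = 0.11799 per day.
t_eff = 9.92 × 58.2 / (9.92 + 58.2) ≈ 8.4754 days.

8.48 days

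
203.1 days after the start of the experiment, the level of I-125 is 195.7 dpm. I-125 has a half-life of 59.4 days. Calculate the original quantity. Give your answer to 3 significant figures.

Number of half-lives elapsed: n = 203.1/59.4 ≈ 3.4192.
A₀ = A × 2^n = 195.7 × 2^3.4192 = 195.7 × 10.697 ≈ 2093.5 dpm.

2090 dpm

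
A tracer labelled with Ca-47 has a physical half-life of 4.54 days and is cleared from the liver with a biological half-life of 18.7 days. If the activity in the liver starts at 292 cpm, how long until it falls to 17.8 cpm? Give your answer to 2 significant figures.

15 days

1/t_eff = 1/t_phys + 1/t_biol = 1/4.54 + 1/18.7 = 0.27374 per day.
t_eff = 4.54 × 18.7 / (4.54 + 18.7) ≈ 3.6531 days.
n = log₂(292/17.8) ≈ 4.036; t = 4.036 × 3.6531 ≈ 14.744 days.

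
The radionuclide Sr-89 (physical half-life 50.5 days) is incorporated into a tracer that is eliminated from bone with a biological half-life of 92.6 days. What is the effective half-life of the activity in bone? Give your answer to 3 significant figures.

1/t_eff = 1/t_phys + 1/t_biol = 1/50.5 + 1/92.6 = 0.030601 per day.
t_eff = 50.5 × 92.6 / (50.5 + 92.6) ≈ 32.679 days.

32.7 days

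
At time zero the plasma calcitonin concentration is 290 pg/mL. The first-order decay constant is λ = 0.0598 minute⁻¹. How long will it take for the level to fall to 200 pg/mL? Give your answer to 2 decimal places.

6.21 minutes

t½ = ln 2 / λ = 0.69315 / 0.0598 ≈ 11.591 minutes.
Fraction remaining = 200/290 ≈ 0.68966.
n = log₂(290/200) = ln(1.45)/ln 2 ≈ 0.53605 half-lives.
t = n × t½ = 0.53605 × 11.591 ≈ 6.2134 minutes.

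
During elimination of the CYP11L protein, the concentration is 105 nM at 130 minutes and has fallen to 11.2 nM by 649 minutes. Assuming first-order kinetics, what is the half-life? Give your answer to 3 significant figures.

161 minutes

Over Δt = 649 − 130 = 519 minutes, the level fell by a factor of 105/11.2 ≈ 9.375.
n = log₂(9.375) ≈ 3.2288 half-lives, so t½ = 519/3.2288 ≈ 160.74 minutes.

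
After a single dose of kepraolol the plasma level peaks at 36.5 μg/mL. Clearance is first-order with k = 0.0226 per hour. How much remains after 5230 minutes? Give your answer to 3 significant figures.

t½ = ln 2 / k = 0.69315 / 0.0226 ≈ 30.67 hours.
Convert the elapsed time: 5230 minutes = 87.1667 hours.
Number of half-lives: n = 87.1667/30.67 ≈ 2.8421.
Remaining = 36.5 × (1/2)^2.8421 = 36.5 × 0.13946 ≈ 5.0903 μg/mL.

5.09 μg/mL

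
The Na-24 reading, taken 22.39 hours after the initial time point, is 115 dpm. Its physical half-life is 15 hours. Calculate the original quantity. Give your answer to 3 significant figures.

Number of half-lives elapsed: n = 22.39/15 ≈ 1.4927.
A₀ = A × 2^n = 115 × 2^1.4927 = 115 × 2.8141 ≈ 323.62 dpm.

324 dpm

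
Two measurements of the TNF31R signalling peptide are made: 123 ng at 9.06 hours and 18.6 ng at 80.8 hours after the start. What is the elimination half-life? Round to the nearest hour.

26 hours

Over Δt = 80.8 − 9.06 = 71.74 hours, the level fell by a factor of 123/18.6 ≈ 6.6129.
n = log₂(6.6129) ≈ 2.7253 half-lives, so t½ = 71.74/2.7253 ≈ 26.324 hours.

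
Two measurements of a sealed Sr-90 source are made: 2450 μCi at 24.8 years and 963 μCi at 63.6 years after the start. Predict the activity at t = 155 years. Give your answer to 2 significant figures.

110 μCi

Over Δt = 63.6 − 24.8 = 38.8 years, the level fell by a factor of 2450/963 ≈ 2.5441.
n = log₂(2.5441) ≈ 1.3472 half-lives, so t½ = 38.8/1.3472 ≈ 28.801 years.
From t = 63.6 to t = 155: 963 × (1/2)^((155−63.6)/28.801) ≈ 106.74 μCi.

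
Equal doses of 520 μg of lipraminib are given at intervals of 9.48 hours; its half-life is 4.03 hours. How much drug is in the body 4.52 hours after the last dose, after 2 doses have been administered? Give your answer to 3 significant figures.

The 2 doses were given 14, 4.52 hours ago.
Total = 520·(1/2)^(14/4.03) + 520·(1/2)^(4.52/4.03)
      = 46.8 + 238.99 ≈ 285.79 μg.

286 μg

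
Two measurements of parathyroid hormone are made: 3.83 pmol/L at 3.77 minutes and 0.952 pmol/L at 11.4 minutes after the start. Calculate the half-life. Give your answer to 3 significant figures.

3.80 minutes

Over Δt = 11.4 − 3.77 = 7.63 minutes, the level fell by a factor of 3.83/0.952 ≈ 4.0231.
n = log₂(4.0231) ≈ 2.0083 half-lives, so t½ = 7.63/2.0083 ≈ 3.7992 minutes.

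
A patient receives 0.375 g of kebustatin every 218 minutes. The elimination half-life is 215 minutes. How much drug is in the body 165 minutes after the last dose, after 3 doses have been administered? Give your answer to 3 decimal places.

0.383 g

The 3 doses were given 601, 383, 165 minutes ago.
Total = 0.375·(1/2)^(601/215) + 0.375·(1/2)^(383/215) + 0.375·(1/2)^(165/215)
      = 0.054019 + 0.10909 + 0.2203 ≈ 0.3834 g.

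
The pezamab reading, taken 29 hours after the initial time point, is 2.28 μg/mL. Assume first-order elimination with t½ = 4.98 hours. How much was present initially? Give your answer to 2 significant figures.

130 μg/mL

Number of half-lives elapsed: n = 29/4.98 ≈ 5.8233.
A₀ = A × 2^n = 2.28 × 2^5.8233 = 2.28 × 56.622 ≈ 129.1 μg/mL.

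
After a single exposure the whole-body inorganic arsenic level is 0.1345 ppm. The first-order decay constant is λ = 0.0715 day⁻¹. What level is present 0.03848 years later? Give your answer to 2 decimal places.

t½ = ln 2 / λ = 0.69315 / 0.0715 ≈ 9.6944 days.
Convert the elapsed time: 0.03848 years = 14.0452 days.
Number of half-lives: n = 14.0452/9.6944 ≈ 1.4488.
Remaining = 0.1345 × (1/2)^1.4488 = 0.1345 × 0.36633 ≈ 0.049271 ppm.

0.05 ppm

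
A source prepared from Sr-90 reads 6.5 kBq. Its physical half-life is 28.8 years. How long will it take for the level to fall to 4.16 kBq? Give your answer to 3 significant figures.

Fraction remaining = 4.16/6.5 ≈ 0.64.
n = log₂(6.5/4.16) = ln(1.5625)/ln 2 ≈ 0.64386 half-lives.
t = n × t½ = 0.64386 × 28.8 ≈ 18.543 years.

18.5 years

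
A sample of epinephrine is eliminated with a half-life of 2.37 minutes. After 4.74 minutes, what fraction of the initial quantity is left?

n = 4.74/2.37 ≈ 2 half-lives.
Fraction remaining = (1/2)^2 ≈ 0.25.

0.25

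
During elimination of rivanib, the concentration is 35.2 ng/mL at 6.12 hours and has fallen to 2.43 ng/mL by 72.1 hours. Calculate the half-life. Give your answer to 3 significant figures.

17.1 hours

Over Δt = 72.1 − 6.12 = 65.98 hours, the level fell by a factor of 35.2/2.43 ≈ 14.486.
n = log₂(14.486) ≈ 3.8565 half-lives, so t½ = 65.98/3.8565 ≈ 17.109 hours.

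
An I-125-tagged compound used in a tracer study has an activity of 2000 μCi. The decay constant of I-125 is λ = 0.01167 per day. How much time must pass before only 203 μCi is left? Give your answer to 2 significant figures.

200 days

t½ = ln 2 / λ = 0.69315 / 0.01167 ≈ 59.396 days.
Fraction remaining = 203/2000 ≈ 0.1015.
n = log₂(2000/203) = ln(9.8522)/ln 2 ≈ 3.3004 half-lives.
t = n × t½ = 3.3004 × 59.396 ≈ 196.03 days.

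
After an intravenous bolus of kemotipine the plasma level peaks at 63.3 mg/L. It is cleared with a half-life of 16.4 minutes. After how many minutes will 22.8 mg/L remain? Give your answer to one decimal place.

Fraction remaining = 22.8/63.3 ≈ 0.36019.
n = log₂(63.3/22.8) = ln(2.7763)/ln 2 ≈ 1.4732 half-lives.
t = n × t½ = 1.4732 × 16.4 ≈ 24.16 minutes.

24.2 minutes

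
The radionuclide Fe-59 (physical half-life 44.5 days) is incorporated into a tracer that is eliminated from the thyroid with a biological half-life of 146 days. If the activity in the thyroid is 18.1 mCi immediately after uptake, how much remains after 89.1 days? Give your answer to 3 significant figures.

1/t_eff = 1/t_phys + 1/t_biol = 1/44.5 + 1/146 = 0.029321 per day.
t_eff = 44.5 × 146 / (44.5 + 146) ≈ 34.105 days.
Remaining = 18.1 × (1/2)^(89.1/34.105) = 18.1 × (1/2)^2.6125 ≈ 2.9596 mCi.

2.96 mCi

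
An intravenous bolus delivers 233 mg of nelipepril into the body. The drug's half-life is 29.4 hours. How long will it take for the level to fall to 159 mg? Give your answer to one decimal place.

16.2 hours

Fraction remaining = 159/233 ≈ 0.6824.
n = log₂(233/159) = ln(1.4654)/ln 2 ≈ 0.5513 half-lives.
t = n × t½ = 0.5513 × 29.4 ≈ 16.208 hours.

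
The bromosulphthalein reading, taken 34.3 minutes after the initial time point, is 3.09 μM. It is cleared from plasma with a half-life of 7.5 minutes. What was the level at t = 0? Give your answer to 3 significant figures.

Number of half-lives elapsed: n = 34.3/7.5 ≈ 4.5733.
A₀ = A × 2^n = 3.09 × 2^4.5733 = 3.09 × 23.807 ≈ 73.565 μM.

73.6 μM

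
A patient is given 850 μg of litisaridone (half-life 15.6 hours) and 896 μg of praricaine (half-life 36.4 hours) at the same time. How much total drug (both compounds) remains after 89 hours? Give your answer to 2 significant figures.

180 μg

litisaridone: 850 × (1/2)^(89/15.6) = 850 × (1/2)^5.7051 ≈ 16.293 μg.
praricaine: 896 × (1/2)^(89/36.4) = 896 × (1/2)^2.4451 ≈ 164.54 μg.
Total = 16.293 + 164.54 ≈ 180.83 μg.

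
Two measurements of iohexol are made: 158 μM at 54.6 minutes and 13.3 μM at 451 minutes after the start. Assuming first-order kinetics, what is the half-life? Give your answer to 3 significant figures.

Over Δt = 451 − 54.6 = 396.4 minutes, the level fell by a factor of 158/13.3 ≈ 11.88.
n = log₂(11.88) ≈ 3.5704 half-lives, so t½ = 396.4/3.5704 ≈ 111.02 minutes.

111 minutes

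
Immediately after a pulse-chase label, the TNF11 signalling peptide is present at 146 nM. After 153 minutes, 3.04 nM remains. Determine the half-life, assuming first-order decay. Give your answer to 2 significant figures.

27 minutes

A/A₀ = 3.04/146 ≈ 0.020822.
n = log₂(48.026) ≈ 5.5858 half-lives elapsed in 153 minutes.
t½ = 153/5.5858 ≈ 27.391 minutes.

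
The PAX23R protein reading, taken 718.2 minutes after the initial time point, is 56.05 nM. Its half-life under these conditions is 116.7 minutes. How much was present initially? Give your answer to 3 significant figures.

Number of half-lives elapsed: n = 718.2/116.7 ≈ 6.1542.
A₀ = A × 2^n = 56.05 × 2^6.1542 = 56.05 × 71.222 ≈ 3992 nM.

3990 nM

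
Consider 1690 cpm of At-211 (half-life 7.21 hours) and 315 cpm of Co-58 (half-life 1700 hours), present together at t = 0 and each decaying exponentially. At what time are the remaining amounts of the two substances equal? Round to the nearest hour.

Set 1690·(1/2)^(t/7.21) = 315·(1/2)^(t/1700).
Taking log₂: log₂(1690/315) = t·(1/7.21 − 1/1700).
log₂(5.3651) = 2.4236; 1/7.21 − 1/1700 = 0.13811.
t = 2.4236 / 0.13811 ≈ 17.549 hours.

18 hours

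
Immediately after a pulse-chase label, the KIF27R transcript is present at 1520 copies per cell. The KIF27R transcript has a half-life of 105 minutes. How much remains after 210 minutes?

Elapsed time is 2 half-lives (210/105).
Each half-life halves the amount: 1520 × (1/2)^2 = 1520/4 = 380 copies per cell.

380 copies per cell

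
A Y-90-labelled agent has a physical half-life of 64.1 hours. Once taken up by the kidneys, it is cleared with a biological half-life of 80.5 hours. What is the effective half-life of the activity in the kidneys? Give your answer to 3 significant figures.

1/t_eff = 1/t_phys + 1/t_biol = 1/64.1 + 1/80.5 = 0.028023 per hour.
t_eff = 64.1 × 80.5 / (64.1 + 80.5) ≈ 35.685 hours.

35.7 hours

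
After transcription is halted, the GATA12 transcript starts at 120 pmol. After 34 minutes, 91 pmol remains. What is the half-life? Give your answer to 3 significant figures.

85.2 minutes

A/A₀ = 91/120 ≈ 0.75833.
n = log₂(1.3187) ≈ 0.3991 half-lives elapsed in 34 minutes.
t½ = 34/0.3991 ≈ 85.193 minutes.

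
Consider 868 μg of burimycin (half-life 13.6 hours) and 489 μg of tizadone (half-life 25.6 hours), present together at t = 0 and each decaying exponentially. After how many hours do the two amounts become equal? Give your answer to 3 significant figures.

24.0 hours

Set 868·(1/2)^(t/13.6) = 489·(1/2)^(t/25.6).
Taking log₂: log₂(868/489) = t·(1/13.6 − 1/25.6).
log₂(1.7751) = 0.82786; 1/13.6 − 1/25.6 = 0.034467.
t = 0.82786 / 0.034467 ≈ 24.019 hours.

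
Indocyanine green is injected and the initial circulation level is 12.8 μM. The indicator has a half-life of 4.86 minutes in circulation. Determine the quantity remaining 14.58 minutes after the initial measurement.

Elapsed time is 3 half-lives (14.58/4.86).
Each half-life halves the amount: 12.8 × (1/2)^3 = 12.8/8 = 1.6 μM.

1.6 μM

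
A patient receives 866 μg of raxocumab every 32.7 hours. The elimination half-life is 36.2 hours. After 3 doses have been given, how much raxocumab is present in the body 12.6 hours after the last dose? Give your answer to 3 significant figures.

1240 μg

The 3 doses were given 78, 45.3, 12.6 hours ago.
Total = 866·(1/2)^(78/36.2) + 866·(1/2)^(45.3/36.2) + 866·(1/2)^(12.6/36.2)
      = 194.49 + 363.76 + 680.36 ≈ 1238.6 μg.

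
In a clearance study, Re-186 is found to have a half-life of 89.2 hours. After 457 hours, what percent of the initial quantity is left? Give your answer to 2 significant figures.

n = 457/89.2 ≈ 5.1233 half-lives.
Fraction remaining = (1/2)^5.1233 ≈ 0.02869, i.e. 2.869%.

2.9%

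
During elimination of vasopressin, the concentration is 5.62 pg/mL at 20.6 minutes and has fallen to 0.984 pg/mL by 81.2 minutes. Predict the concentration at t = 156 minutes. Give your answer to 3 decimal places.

0.115 pg/mL

Over Δt = 81.2 − 20.6 = 60.6 minutes, the level fell by a factor of 5.62/0.984 ≈ 5.7114.
n = log₂(5.7114) ≈ 2.5138 half-lives, so t½ = 60.6/2.5138 ≈ 24.107 minutes.
From t = 81.2 to t = 156: 0.984 × (1/2)^((156−81.2)/24.107) ≈ 0.11453 pg/mL.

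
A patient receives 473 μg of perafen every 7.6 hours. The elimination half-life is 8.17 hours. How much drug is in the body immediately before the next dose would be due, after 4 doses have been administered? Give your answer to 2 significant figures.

480 μg

The 4 doses were given 30.4, 22.8, 15.2, 7.6 hours ago.
Total = 473·(1/2)^(30.4/8.17) + 473·(1/2)^(22.8/8.17) + 473·(1/2)^(15.2/8.17) + 473·(1/2)^(7.6/8.17)
      = 35.871 + 68.356 + 130.26 + 248.22 ≈ 482.7 μg.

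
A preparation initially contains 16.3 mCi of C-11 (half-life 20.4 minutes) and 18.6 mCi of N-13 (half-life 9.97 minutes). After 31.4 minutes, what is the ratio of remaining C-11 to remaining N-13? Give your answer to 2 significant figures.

2.7

C-11: 16.3 × (1/2)^(31.4/20.4) = 16.3 × (1/2)^1.5392 ≈ 5.6084 mCi.
N-13: 18.6 × (1/2)^(31.4/9.97) = 18.6 × (1/2)^3.1494 ≈ 2.0962 mCi.
Ratio ≈ 5.6084 / 2.0962 ≈ 2.6755.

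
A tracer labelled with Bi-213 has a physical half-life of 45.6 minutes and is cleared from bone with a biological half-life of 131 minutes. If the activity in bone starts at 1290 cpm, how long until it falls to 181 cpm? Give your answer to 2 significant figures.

1/t_eff = 1/t_phys + 1/t_biol = 1/45.6 + 1/131 = 0.029563 per minute.
t_eff = 45.6 × 131 / (45.6 + 131) ≈ 33.826 minutes.
n = log₂(1290/181) ≈ 2.8333; t = 2.8333 × 33.826 ≈ 95.838 minutes.

96 minutes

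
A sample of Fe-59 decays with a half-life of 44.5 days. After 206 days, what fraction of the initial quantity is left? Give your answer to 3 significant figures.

0.0404

n = 206/44.5 ≈ 4.6292 half-lives.
Fraction remaining = (1/2)^4.6292 ≈ 0.040408.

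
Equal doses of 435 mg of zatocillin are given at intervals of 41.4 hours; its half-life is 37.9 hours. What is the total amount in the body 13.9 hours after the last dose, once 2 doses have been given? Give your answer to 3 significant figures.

496 mg

The 2 doses were given 55.3, 13.9 hours ago.
Total = 435·(1/2)^(55.3/37.9) + 435·(1/2)^(13.9/37.9)
      = 158.22 + 337.35 ≈ 495.57 mg.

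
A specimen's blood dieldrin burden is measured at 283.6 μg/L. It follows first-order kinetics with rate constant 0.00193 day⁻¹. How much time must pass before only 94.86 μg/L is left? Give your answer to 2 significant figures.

t½ = ln 2 / λ = 0.69315 / 0.00193 ≈ 359.14 days.
Fraction remaining = 94.86/283.6 ≈ 0.33449.
n = log₂(283.6/94.86) = ln(2.9897)/ln 2 ≈ 1.58 half-lives.
t = n × t½ = 1.58 × 359.14 ≈ 567.44 days.

570 days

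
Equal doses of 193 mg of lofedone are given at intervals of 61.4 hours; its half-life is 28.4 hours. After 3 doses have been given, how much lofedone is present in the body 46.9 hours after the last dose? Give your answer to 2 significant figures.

The 3 doses were given 169.7, 108.3, 46.9 hours ago.
Total = 193·(1/2)^(169.7/28.4) + 193·(1/2)^(108.3/28.4) + 193·(1/2)^(46.9/28.4)
      = 3.0676 + 13.728 + 61.438 ≈ 78.233 mg.

78 mg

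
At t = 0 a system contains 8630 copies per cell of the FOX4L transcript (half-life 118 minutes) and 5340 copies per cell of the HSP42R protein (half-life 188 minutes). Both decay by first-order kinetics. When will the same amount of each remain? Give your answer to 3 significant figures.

Set 8630·(1/2)^(t/118) = 5340·(1/2)^(t/188).
Taking log₂: log₂(8630/5340) = t·(1/118 − 1/188).
log₂(1.6161) = 0.69252; 1/118 − 1/188 = 0.0031554.
t = 0.69252 / 0.0031554 ≈ 219.47 minutes.

219 minutes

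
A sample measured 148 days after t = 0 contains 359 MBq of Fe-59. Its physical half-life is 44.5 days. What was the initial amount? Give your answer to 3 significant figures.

Number of half-lives elapsed: n = 148/44.5 ≈ 3.3258.
A₀ = A × 2^n = 359 × 2^3.3258 = 359 × 10.027 ≈ 3599.8 MBq.

3600 MBq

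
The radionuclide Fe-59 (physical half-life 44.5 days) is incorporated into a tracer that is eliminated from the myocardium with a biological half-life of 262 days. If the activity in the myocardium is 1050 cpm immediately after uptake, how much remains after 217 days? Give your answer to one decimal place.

20.1 cpm

1/t_eff = 1/t_phys + 1/t_biol = 1/44.5 + 1/262 = 0.026289 per day.
t_eff = 44.5 × 262 / (44.5 + 262) ≈ 38.039 days.
Remaining = 1050 × (1/2)^(217/38.039) = 1050 × (1/2)^5.7046 ≈ 20.133 cpm.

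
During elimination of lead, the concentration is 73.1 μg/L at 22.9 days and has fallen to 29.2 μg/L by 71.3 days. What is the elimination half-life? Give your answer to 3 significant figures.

Over Δt = 71.3 − 22.9 = 48.4 days, the level fell by a factor of 73.1/29.2 ≈ 2.5034.
n = log₂(2.5034) ≈ 1.3239 half-lives, so t½ = 48.4/1.3239 ≈ 36.559 days.

36.6 days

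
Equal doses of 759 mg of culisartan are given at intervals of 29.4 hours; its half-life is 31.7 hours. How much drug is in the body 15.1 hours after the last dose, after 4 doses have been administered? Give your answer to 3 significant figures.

1060 mg

The 4 doses were given 103.3, 73.9, 44.5, 15.1 hours ago.
Total = 759·(1/2)^(103.3/31.7) + 759·(1/2)^(73.9/31.7) + 759·(1/2)^(44.5/31.7) + 759·(1/2)^(15.1/31.7)
      = 79.302 + 150.82 + 286.85 + 545.57 ≈ 1062.5 mg.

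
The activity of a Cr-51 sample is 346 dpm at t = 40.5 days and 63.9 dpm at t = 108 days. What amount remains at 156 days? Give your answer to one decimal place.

19.2 dpm

Over Δt = 108 − 40.5 = 67.5 days, the level fell by a factor of 346/63.9 ≈ 5.4147.
n = log₂(5.4147) ≈ 2.4369 half-lives, so t½ = 67.5/2.4369 ≈ 27.699 days.
From t = 108 to t = 156: 63.9 × (1/2)^((156−108)/27.699) ≈ 19.224 dpm.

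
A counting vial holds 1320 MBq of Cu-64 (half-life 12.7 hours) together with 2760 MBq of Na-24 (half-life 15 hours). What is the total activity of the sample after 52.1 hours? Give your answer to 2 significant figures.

330 MBq

Cu-64: 1320 × (1/2)^(52.1/12.7) = 1320 × (1/2)^4.1024 ≈ 76.849 MBq.
Na-24: 2760 × (1/2)^(52.1/15) = 2760 × (1/2)^3.4733 ≈ 248.5 MBq.
Total = 76.849 + 248.5 ≈ 325.35 MBq.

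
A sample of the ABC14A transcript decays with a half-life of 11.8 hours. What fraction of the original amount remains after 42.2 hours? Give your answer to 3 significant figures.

0.0838

n = 42.2/11.8 ≈ 3.5763 half-lives.
Fraction remaining = (1/2)^3.5763 ≈ 0.083837.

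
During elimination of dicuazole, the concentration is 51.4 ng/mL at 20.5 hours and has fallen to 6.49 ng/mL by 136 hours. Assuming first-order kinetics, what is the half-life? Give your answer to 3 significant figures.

38.7 hours

Over Δt = 136 − 20.5 = 115.5 hours, the level fell by a factor of 51.4/6.49 ≈ 7.9199.
n = log₂(7.9199) ≈ 2.9855 half-lives, so t½ = 115.5/2.9855 ≈ 38.687 hours.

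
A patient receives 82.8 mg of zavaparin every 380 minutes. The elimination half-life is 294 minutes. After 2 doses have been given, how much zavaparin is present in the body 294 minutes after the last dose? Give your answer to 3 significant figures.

58.3 mg

The 2 doses were given 674, 294 minutes ago.
Total = 82.8·(1/2)^(674/294) + 82.8·(1/2)^(294/294)
      = 16.901 + 41.4 ≈ 58.301 mg.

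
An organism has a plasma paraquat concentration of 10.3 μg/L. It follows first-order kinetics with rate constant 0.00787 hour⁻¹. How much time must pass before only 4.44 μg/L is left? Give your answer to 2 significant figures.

t½ = ln 2 / λ = 0.69315 / 0.00787 ≈ 88.075 hours.
Fraction remaining = 4.44/10.3 ≈ 0.43107.
n = log₂(10.3/4.44) = ln(2.3198)/ln 2 ≈ 1.214 half-lives.
t = n × t½ = 1.214 × 88.075 ≈ 106.92 hours.

110 hours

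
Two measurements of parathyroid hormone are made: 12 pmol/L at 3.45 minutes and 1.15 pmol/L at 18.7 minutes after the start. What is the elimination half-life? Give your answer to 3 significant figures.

Over Δt = 18.7 − 3.45 = 15.25 minutes, the level fell by a factor of 12/1.15 ≈ 10.435.
n = log₂(10.435) ≈ 3.3833 half-lives, so t½ = 15.25/3.3833 ≈ 4.5074 minutes.

4.51 minutes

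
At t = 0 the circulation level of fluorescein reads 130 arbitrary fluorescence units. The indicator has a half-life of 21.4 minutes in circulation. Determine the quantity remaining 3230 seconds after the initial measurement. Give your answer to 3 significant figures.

Convert the elapsed time: 3230 seconds = 53.8333 minutes.
Number of half-lives: n = 53.8333/21.4 ≈ 2.5156.
Remaining = 130 × (1/2)^2.5156 = 130 × 0.17488 ≈ 22.734 arbitrary fluorescence units.

22.7 arbitrary fluorescence units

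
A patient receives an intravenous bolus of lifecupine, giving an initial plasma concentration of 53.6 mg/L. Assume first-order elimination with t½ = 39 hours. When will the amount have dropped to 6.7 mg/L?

117 hours

6.7/53.6 = 1/8, so 3 half-lives have elapsed.
t = 3 × 39 = 117 hours.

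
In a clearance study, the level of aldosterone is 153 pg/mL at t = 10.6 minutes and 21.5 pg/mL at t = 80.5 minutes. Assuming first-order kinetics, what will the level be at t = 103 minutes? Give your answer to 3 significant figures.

Over Δt = 80.5 − 10.6 = 69.9 minutes, the level fell by a factor of 153/21.5 ≈ 7.1163.
n = log₂(7.1163) ≈ 2.8311 half-lives, so t½ = 69.9/2.8311 ≈ 24.69 minutes.
From t = 80.5 to t = 103: 21.5 × (1/2)^((103−80.5)/24.69) ≈ 11.432 pg/mL.

11.4 pg/mL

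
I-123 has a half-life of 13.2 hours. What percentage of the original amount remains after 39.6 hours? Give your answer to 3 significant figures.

12.5%

n = 39.6/13.2 ≈ 3 half-lives.
Fraction remaining = (1/2)^3 ≈ 0.125, i.e. 12.5%.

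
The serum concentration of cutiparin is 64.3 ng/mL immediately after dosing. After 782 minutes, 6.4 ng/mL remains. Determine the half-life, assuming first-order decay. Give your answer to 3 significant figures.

235 minutes

A/A₀ = 6.4/64.3 ≈ 0.099533.
n = log₂(10.047) ≈ 3.3287 half-lives elapsed in 782 minutes.
t½ = 782/3.3287 ≈ 234.93 minutes.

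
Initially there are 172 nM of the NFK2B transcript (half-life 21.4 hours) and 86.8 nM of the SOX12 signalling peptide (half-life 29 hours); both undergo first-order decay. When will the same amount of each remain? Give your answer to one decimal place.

80.6 hours

Set 172·(1/2)^(t/21.4) = 86.8·(1/2)^(t/29).
Taking log₂: log₂(172/86.8) = t·(1/21.4 − 1/29).
log₂(1.9816) = 0.98664; 1/21.4 − 1/29 = 0.012246.
t = 0.98664 / 0.012246 ≈ 80.567 hours.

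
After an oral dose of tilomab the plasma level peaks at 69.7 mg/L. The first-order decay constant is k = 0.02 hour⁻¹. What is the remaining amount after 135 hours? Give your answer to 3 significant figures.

4.68 mg/L

t½ = ln 2 / k = 0.69315 / 0.02 ≈ 34.657 hours.
Number of half-lives: n = 135/34.657 ≈ 3.8953.
Remaining = 69.7 × (1/2)^3.8953 = 69.7 × 0.067206 ≈ 4.6842 mg/L.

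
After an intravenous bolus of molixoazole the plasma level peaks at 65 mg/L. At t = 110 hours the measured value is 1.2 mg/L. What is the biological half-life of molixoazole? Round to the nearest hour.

A/A₀ = 1.2/65 ≈ 0.018462.
n = log₂(54.167) ≈ 5.7593 half-lives elapsed in 110 hours.
t½ = 110/5.7593 ≈ 19.099 hours.

19 hours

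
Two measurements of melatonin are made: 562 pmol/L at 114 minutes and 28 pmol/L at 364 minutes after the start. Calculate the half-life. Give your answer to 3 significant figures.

Over Δt = 364 − 114 = 250 minutes, the level fell by a factor of 562/28 ≈ 20.071.
n = log₂(20.071) ≈ 4.3271 half-lives, so t½ = 250/4.3271 ≈ 57.776 minutes.

57.8 minutes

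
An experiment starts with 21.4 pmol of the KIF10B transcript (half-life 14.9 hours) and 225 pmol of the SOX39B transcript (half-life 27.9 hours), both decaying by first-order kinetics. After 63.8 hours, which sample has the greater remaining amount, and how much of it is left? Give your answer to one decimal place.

KIF10B transcript: 21.4 × (1/2)^4.2819 ≈ 1.1001 pmol.
SOX39B transcript: 225 × (1/2)^2.2867 ≈ 46.111 pmol.
SOX39B transcript has more remaining, at ≈ 46.111 pmol.

SOX39B transcript, 46.1 pmol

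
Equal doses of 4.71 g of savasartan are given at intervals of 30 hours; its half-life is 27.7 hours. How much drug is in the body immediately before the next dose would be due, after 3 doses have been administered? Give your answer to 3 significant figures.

The 3 doses were given 90, 60, 30 hours ago.
Total = 4.71·(1/2)^(90/27.7) + 4.71·(1/2)^(60/27.7) + 4.71·(1/2)^(30/27.7)
      = 0.49539 + 1.0495 + 2.2233 ≈ 3.7681 g.

3.77 g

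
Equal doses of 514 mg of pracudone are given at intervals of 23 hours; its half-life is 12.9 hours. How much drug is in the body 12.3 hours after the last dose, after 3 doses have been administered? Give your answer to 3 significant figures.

The 3 doses were given 58.3, 35.3, 12.3 hours ago.
Total = 514·(1/2)^(58.3/12.9) + 514·(1/2)^(35.3/12.9) + 514·(1/2)^(12.3/12.9)
      = 22.413 + 77.128 + 265.42 ≈ 364.96 mg.

365 mg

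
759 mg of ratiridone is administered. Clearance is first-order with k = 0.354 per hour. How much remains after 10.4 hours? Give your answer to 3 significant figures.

19.1 mg

t½ = ln 2 / k = 0.69315 / 0.354 ≈ 1.958 hours.
Number of half-lives: n = 10.4/1.958 ≈ 5.3114.
Remaining = 759 × (1/2)^5.3114 = 759 × 0.025183 ≈ 19.114 mg.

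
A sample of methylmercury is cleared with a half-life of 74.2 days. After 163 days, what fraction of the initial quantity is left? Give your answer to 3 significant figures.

n = 163/74.2 ≈ 2.1968 half-lives.
Fraction remaining = (1/2)^2.1968 ≈ 0.21813.

0.218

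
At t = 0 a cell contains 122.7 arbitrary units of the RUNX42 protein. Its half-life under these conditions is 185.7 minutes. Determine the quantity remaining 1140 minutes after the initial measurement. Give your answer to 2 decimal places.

1.74 arbitrary units

Number of half-lives: n = 1140/185.7 ≈ 6.1389.
Remaining = 122.7 × (1/2)^6.1389 = 122.7 × 0.01419 ≈ 1.7412 arbitrary units.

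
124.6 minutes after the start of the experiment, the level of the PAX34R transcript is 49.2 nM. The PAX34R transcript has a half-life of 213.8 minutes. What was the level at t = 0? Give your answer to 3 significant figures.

Number of half-lives elapsed: n = 124.6/213.8 ≈ 0.58279.
A₀ = A × 2^n = 49.2 × 2^0.58279 = 49.2 × 1.4977 ≈ 73.689 nM.

73.7 nM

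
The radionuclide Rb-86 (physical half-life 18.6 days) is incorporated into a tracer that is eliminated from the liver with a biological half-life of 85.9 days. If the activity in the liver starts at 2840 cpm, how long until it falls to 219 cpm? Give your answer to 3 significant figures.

56.5 days

1/t_eff = 1/t_phys + 1/t_biol = 1/18.6 + 1/85.9 = 0.065405 per day.
t_eff = 18.6 × 85.9 / (18.6 + 85.9) ≈ 15.289 days.
n = log₂(2840/219) ≈ 3.6969; t = 3.6969 × 15.289 ≈ 56.523 days.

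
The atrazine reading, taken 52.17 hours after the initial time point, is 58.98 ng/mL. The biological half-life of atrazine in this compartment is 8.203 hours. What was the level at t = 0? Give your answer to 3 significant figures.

Number of half-lives elapsed: n = 52.17/8.203 ≈ 6.3599.
A₀ = A × 2^n = 58.98 × 2^6.3599 = 58.98 × 82.132 ≈ 4844.1 ng/mL.

4840 ng/mL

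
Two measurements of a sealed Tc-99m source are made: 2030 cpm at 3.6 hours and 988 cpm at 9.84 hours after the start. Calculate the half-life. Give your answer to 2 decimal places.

Over Δt = 9.84 − 3.6 = 6.24 hours, the level fell by a factor of 2030/988 ≈ 2.0547.
n = log₂(2.0547) ≈ 1.0389 half-lives, so t½ = 6.24/1.0389 ≈ 6.0064 hours.

6.01 hours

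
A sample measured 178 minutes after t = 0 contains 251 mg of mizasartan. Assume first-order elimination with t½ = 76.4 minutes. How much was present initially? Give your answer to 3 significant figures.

Number of half-lives elapsed: n = 178/76.4 ≈ 2.3298.
A₀ = A × 2^n = 251 × 2^2.3298 = 251 × 5.0275 ≈ 1261.9 mg.

1260 mg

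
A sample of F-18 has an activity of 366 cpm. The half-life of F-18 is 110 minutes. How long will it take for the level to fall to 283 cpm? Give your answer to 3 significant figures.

Fraction remaining = 283/366 ≈ 0.77322.
n = log₂(366/283) = ln(1.2933)/ln 2 ≈ 0.37104 half-lives.
t = n × t½ = 0.37104 × 110 ≈ 40.815 minutes.

40.8 minutes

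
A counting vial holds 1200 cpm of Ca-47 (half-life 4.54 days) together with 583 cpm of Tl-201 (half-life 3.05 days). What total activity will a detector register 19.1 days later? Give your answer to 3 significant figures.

Ca-47: 1200 × (1/2)^(19.1/4.54) = 1200 × (1/2)^4.207 ≈ 64.973 cpm.
Tl-201: 583 × (1/2)^(19.1/3.05) = 583 × (1/2)^6.2623 ≈ 7.595 cpm.
Total = 64.973 + 7.595 ≈ 72.568 cpm.

72.6 cpm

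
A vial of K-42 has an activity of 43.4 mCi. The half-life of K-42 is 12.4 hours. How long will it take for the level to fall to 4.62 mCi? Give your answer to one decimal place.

Fraction remaining = 4.62/43.4 ≈ 0.10645.
n = log₂(43.4/4.62) = ln(9.3939)/ln 2 ≈ 3.2317 half-lives.
t = n × t½ = 3.2317 × 12.4 ≈ 40.073 hours.

40.1 hours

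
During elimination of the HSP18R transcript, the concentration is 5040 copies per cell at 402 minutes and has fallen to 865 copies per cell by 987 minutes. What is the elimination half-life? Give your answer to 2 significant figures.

230 minutes

Over Δt = 987 − 402 = 585 minutes, the level fell by a factor of 5040/865 ≈ 5.8266.
n = log₂(5.8266) ≈ 2.5427 half-lives, so t½ = 585/2.5427 ≈ 230.07 minutes.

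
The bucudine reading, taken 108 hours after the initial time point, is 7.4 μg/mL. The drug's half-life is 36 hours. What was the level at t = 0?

59.2 μg/mL

Number of half-lives elapsed: n = 108/36 ≈ 3.
A₀ = A × 2^n = 7.4 × 2^3 = 7.4 × 8 ≈ 59.2 μg/mL.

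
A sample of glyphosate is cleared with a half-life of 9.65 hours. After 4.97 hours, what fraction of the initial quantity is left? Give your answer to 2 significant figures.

0.70

n = 4.97/9.65 ≈ 0.51503 half-lives.
Fraction remaining = (1/2)^0.51503 ≈ 0.69978.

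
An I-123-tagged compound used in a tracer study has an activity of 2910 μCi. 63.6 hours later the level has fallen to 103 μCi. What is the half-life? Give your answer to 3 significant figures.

A/A₀ = 103/2910 ≈ 0.035395.
n = log₂(28.252) ≈ 4.8203 half-lives elapsed in 63.6 hours.
t½ = 63.6/4.8203 ≈ 13.194 hours.

13.2 hours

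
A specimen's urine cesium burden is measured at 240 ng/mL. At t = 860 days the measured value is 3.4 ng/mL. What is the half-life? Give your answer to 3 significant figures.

140 days

A/A₀ = 3.4/240 ≈ 0.014167.
n = log₂(70.588) ≈ 6.1414 half-lives elapsed in 860 days.
t½ = 860/6.1414 ≈ 140.03 days.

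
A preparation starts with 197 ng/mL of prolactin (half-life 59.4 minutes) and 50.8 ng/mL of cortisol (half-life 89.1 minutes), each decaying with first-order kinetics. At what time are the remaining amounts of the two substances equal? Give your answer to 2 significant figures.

Set 197·(1/2)^(t/59.4) = 50.8·(1/2)^(t/89.1).
Taking log₂: log₂(197/50.8) = t·(1/59.4 − 1/89.1).
log₂(3.878) = 1.9553; 1/59.4 − 1/89.1 = 0.0056117.
t = 1.9553 / 0.0056117 ≈ 348.43 minutes.

350 minutes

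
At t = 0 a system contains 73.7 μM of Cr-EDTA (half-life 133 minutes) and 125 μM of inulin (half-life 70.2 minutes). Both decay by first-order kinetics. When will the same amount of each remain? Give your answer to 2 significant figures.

110 minutes

Set 73.7·(1/2)^(t/133) = 125·(1/2)^(t/70.2).
Taking log₂: log₂(73.7/125) = t·(1/133 − 1/70.2).
log₂(0.5896) = -0.76219; 1/133 − 1/70.2 = -0.0067262.
t = -0.76219 / -0.0067262 ≈ 113.32 minutes.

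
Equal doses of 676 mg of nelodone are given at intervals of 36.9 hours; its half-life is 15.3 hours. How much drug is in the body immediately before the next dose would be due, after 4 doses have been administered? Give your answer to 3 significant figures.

The 4 doses were given 147.6, 110.7, 73.8, 36.9 hours ago.
Total = 676·(1/2)^(147.6/15.3) + 676·(1/2)^(110.7/15.3) + 676·(1/2)^(73.8/15.3) + 676·(1/2)^(36.9/15.3)
      = 0.84313 + 4.4865 + 23.874 + 127.04 ≈ 156.24 mg.

156 mg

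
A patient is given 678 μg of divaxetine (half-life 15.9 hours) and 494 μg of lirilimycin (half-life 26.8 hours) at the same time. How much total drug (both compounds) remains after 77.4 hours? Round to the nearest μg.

divaxetine: 678 × (1/2)^(77.4/15.9) = 678 × (1/2)^4.8679 ≈ 23.219 μg.
lirilimycin: 494 × (1/2)^(77.4/26.8) = 494 × (1/2)^2.8881 ≈ 66.732 μg.
Total = 23.219 + 66.732 ≈ 89.951 μg.

90 μg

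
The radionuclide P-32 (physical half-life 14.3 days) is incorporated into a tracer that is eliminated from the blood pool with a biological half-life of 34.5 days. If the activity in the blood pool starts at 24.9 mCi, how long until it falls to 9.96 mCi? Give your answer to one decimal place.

1/t_eff = 1/t_phys + 1/t_biol = 1/14.3 + 1/34.5 = 0.098916 per day.
t_eff = 14.3 × 34.5 / (14.3 + 34.5) ≈ 10.11 days.
n = log₂(24.9/9.96) ≈ 1.3219; t = 1.3219 × 10.11 ≈ 13.364 days.

13.4 days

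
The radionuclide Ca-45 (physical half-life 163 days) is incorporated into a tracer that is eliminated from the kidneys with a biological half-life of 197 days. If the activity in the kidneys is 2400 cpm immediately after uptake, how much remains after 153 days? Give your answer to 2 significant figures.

1/t_eff = 1/t_phys + 1/t_biol = 1/163 + 1/197 = 0.011211 per day.
t_eff = 163 × 197 / (163 + 197) ≈ 89.197 days.
Remaining = 2400 × (1/2)^(153/89.197) = 2400 × (1/2)^1.7153 ≈ 730.89 cpm.

730 cpm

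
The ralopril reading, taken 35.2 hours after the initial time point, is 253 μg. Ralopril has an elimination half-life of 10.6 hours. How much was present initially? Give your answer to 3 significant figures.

2530 μg

Number of half-lives elapsed: n = 35.2/10.6 ≈ 3.3208.
A₀ = A × 2^n = 253 × 2^3.3208 = 253 × 9.9919 ≈ 2527.9 μg.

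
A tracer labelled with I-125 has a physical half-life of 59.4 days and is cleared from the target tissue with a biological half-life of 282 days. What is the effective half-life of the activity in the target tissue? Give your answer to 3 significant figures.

1/t_eff = 1/t_phys + 1/t_biol = 1/59.4 + 1/282 = 0.020381 per day.
t_eff = 59.4 × 282 / (59.4 + 282) ≈ 49.065 days.

49.1 days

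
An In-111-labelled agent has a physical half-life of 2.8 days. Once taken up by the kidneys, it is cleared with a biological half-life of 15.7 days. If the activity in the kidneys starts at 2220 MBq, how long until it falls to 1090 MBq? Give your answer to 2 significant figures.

2.4 days

1/t_eff = 1/t_phys + 1/t_biol = 1/2.8 + 1/15.7 = 0.42084 per day.
t_eff = 2.8 × 15.7 / (2.8 + 15.7) ≈ 2.3762 days.
n = log₂(2220/1090) ≈ 1.0262; t = 1.0262 × 2.3762 ≈ 2.4385 days.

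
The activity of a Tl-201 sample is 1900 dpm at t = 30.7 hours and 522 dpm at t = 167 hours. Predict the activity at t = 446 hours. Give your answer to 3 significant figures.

Over Δt = 167 − 30.7 = 136.3 hours, the level fell by a factor of 1900/522 ≈ 3.6398.
n = log₂(3.6398) ≈ 1.8639 half-lives, so t½ = 136.3/1.8639 ≈ 73.127 hours.
From t = 167 to t = 446: 522 × (1/2)^((446−167)/73.127) ≈ 37.082 dpm.

37.1 dpm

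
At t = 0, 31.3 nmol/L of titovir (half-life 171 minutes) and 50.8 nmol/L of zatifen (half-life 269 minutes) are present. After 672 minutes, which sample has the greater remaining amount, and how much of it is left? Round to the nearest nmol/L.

zatifen, 9 nmol/L

titovir: 31.3 × (1/2)^3.9298 ≈ 2.0538 nmol/L.
zatifen: 50.8 × (1/2)^2.4981 ≈ 8.9918 nmol/L.
Zatifen has more remaining, at ≈ 8.9918 nmol/L.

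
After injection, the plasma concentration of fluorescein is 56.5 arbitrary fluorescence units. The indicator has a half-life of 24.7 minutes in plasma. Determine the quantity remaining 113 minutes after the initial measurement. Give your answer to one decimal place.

2.4 arbitrary fluorescence units

Number of half-lives: n = 113/24.7 ≈ 4.5749.
Remaining = 56.5 × (1/2)^4.5749 = 56.5 × 0.041958 ≈ 2.3706 arbitrary fluorescence units.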